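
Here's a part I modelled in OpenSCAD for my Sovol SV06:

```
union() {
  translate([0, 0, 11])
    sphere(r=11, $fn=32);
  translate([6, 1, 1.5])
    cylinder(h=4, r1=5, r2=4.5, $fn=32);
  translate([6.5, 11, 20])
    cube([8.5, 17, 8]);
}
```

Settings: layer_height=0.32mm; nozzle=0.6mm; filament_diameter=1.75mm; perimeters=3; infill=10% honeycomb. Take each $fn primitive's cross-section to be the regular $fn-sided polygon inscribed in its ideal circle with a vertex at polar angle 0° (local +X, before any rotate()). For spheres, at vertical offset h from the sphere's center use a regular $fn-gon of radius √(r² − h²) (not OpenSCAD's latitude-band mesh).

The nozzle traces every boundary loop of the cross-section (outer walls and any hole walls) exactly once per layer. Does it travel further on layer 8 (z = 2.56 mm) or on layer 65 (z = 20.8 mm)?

Layer 8 (z = 2.56): the r=11 sphere contributes a regular 32-gon of circumradius √(11²−8.44²) = 7.055 (perimeter = 2·32·7.055·sin(180°/32) = 44.25 mm); the cone at (6, 1) (r1=5→r2=4.5) has section circumradius 4.867 here — a regular 32-gon (perimeter = 2·32·4.867·sin(180°/32) = 30.53 mm); the cube at (6.5, 11) is absent (z outside [20, 28]); Merging all regions: the regions partially overlap (shared area 40.36 mm²), so the edge portions inside another operand are dropped and the merged outline is re-measured after clipping — boundary = 50.86 mm. So its perimeter = 50.86 mm. Layer 65 (z = 20.8): the sphere: section is a regular 32-gon, circumradius = √(r²−h²) = √(11²−9.8²) = 4.996 (perimeter = 2·32·4.996·sin(180°/32) = 31.34 mm); the cone at (6, 1) is absent (z outside [1.5, 5.5]); the cube at (6.5, 11) (footprint 8.5×17) is included at this height (perimeter 51.00 mm); Combining (union): the 2 present regions are separate (no shared area or edge), so areas and boundary lengths simply add and each stays a separate island — boundary = 82.34 mm. So its perimeter = 82.34 mm. Layer 65 is larger (82.34 vs 50.86 mm).

layer 65 (z = 20.8 mm)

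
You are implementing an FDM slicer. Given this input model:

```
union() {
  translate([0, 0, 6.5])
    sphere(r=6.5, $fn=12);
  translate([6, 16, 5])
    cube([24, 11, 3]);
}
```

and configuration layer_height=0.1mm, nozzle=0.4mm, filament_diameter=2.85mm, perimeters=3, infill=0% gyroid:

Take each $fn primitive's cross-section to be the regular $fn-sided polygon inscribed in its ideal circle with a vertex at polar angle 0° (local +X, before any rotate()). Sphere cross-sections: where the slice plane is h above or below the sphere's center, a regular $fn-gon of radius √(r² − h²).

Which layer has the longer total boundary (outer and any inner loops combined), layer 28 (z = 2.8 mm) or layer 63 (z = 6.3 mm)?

layer 63 (z = 6.3 mm)

Layer 28 (z = 2.8): the r=6.5 sphere contributes a regular 12-gon of circumradius √(6.5²−3.7²) = 5.344 (perimeter = 2·12·5.344·sin(180°/12) = 33.20 mm); the cube at (6, 16) is not intersected at this z (z outside [5, 8]); Merging all regions: only the r=6.5 sphere is present, so the union is just that shape — boundary = 33.20 mm. So its perimeter = 33.20 mm. Layer 63 (z = 6.3): the r=6.5 sphere slices to a regular 12-gon of circumradius 6.497 (√(r²−h²) with h=0.2 from center) (perimeter = 2·12·6.497·sin(180°/12) = 40.36 mm); the cube at (6, 16) is present — its section is the full 24×11 rectangle (perimeter 70.00 mm); Taking the union: the 2 present regions are separate (no shared area or edge), so areas and boundary lengths simply add and each stays a separate island — boundary = 110.36 mm. So its perimeter = 110.36 mm. Layer 63 is larger (110.36 vs 33.20 mm).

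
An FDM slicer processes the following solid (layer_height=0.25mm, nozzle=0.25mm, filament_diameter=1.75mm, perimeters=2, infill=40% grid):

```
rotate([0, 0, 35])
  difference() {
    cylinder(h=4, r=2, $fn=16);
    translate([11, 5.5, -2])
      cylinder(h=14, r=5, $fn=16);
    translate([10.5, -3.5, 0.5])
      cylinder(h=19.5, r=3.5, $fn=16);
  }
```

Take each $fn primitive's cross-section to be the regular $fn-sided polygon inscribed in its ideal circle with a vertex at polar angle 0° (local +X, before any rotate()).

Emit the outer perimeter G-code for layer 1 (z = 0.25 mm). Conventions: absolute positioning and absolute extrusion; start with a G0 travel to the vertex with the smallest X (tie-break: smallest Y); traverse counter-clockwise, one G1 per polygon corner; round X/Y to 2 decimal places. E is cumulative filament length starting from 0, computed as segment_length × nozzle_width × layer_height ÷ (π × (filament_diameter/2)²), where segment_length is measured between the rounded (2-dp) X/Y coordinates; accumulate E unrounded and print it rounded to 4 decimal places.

G0 X-1.97 Y0.35 Z0.25
G1 X-1.95 Y-0.43 E0.0203
G1 X-1.64 Y-1.15 E0.0406
G1 X-1.07 Y-1.69 E0.0610
G1 X-0.35 Y-1.97 E0.0811
G1 X0.43 Y-1.95 E0.1014
G1 X1.15 Y-1.64 E0.1218
G1 X1.69 Y-1.07 E0.1422
G1 X1.97 Y-0.35 E0.1622
G1 X1.95 Y0.43 E0.1825
G1 X1.64 Y1.15 E0.2029
G1 X1.07 Y1.69 E0.2233
G1 X0.35 Y1.97 E0.2434
G1 X-0.43 Y1.95 E0.2636
G1 X-1.15 Y1.64 E0.2840
G1 X-1.69 Y1.07 E0.3044
G1 X-1.97 Y0.35 E0.3245

At z = 0.25 mm: the cylinder: section is a regular 16-gon, circumradius r=2; the r=5 cylinder at (11, 5.5) contributes a regular 16-gon of circumradius 5; the cylinder at (10.5, -3.5) does not reach this height (z outside [0.5, 20]); Taking the first minus the rest: starting from the r=2 cylinder, the r=5 cylinder at (11, 5.5) misses the remaining region (no effect) — 1 connected region; (rotated 35° about Z; rotation is an isometry so areas/perimeters/island counts are preserved). The outline is a single polygon with 16 vertices. Extrusion per mm of travel: 0.25 × 0.25 / (π × 0.875²) = 0.025984. Accumulating E over each segment gives final E = 0.3245.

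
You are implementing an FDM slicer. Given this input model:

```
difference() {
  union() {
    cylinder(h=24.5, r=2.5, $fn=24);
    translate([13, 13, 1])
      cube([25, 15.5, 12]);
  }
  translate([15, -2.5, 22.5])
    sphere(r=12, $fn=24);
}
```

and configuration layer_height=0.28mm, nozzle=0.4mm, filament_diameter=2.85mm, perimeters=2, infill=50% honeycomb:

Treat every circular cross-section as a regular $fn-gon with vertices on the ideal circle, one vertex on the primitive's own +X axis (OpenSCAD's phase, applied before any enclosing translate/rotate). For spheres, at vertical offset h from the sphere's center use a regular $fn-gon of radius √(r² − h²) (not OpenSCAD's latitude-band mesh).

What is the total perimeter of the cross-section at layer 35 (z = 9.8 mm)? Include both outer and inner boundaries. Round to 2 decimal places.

At z = 9.8 mm: the cylinder: section is a regular 24-gon, circumradius r=2.5 (perimeter = 2·24·2.500·sin(180°/24) = 15.66 mm); the 25×15.5 cube at (13, 13) contributes its full rectangle (perimeter 81.00 mm); Combining (union): the 2 present regions are separate (no shared area or edge), so areas and boundary lengths simply add and each stays a separate island — boundary = 96.66 mm; the sphere at (15, -2.5) is absent (|z−center|=12.700 > r=12); Subtracting the remaining from the first: none of the subtracted shapes is present at this height, so the result so far is unchanged — boundary = 96.66 mm. Overall, the cross-section has 2 separate islands. Total boundary length (outer) = 96.66 mm.

96.66 mm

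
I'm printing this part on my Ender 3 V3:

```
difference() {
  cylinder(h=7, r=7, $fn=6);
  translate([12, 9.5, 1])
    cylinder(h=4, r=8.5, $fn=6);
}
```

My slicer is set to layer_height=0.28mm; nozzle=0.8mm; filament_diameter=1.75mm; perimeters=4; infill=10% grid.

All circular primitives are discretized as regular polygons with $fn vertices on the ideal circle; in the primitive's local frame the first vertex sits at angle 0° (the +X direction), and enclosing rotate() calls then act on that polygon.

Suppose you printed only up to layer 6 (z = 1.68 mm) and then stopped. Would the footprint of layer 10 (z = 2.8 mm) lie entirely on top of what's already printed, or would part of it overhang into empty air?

Compare the two slices. At z = 1.68: the r=7 cylinder contributes a regular 6-gon of circumradius 7 (area = (6/2)·7.000²·sin(360°/6) = 127.31 mm²); the r=8.5 cylinder at (12, 9.5) gives a regular 6-gon of circumradius 8.5 (constant along its height) (area = (6/2)·8.500²·sin(360°/6) = 187.71 mm²); Subtracting the remaining from the first: starting from the r=7 cylinder (127.31 mm²), the r=8.5 cylinder at (12, 9.5) misses the remaining region (no effect) — area = 127.31 mm². At z = 2.8: the r=7 cylinder gives a regular 6-gon of circumradius 7 (constant along its height) (area = (6/2)·7.000²·sin(360°/6) = 127.31 mm²); the cylinder at (12, 9.5): section is a regular 6-gon, circumradius r=8.5 (area = (6/2)·8.500²·sin(360°/6) = 187.71 mm²); After the difference (first − rest): starting from the r=7 cylinder (127.31 mm²), the r=8.5 cylinder at (12, 9.5) misses the remaining region (no effect) — area = 127.31 mm². Checking containment: the cross-section at z = 2.8 is a subset of the cross-section at z = 1.68.

entirely on top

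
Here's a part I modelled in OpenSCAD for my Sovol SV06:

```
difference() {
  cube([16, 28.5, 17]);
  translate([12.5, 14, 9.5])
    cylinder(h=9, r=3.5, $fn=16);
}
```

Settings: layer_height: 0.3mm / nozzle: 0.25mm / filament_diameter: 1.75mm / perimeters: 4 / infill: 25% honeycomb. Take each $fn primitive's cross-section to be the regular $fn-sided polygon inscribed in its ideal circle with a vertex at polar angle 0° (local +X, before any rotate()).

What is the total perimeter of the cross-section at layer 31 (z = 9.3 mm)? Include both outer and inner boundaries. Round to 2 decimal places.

89.00 mm

At z = 9.3 mm: the cube is present — its section is the full 16×28.5 rectangle (perimeter 89.00 mm); the cylinder at (12.5, 14) is not intersected at this z (z outside [9.5, 18.5]); Taking the first minus the rest: none of the subtracted shapes is present at this height, so the 16×28.5 cube is unchanged — boundary = 89.00 mm. Overall, the cross-section is a single solid region. Total boundary length (outer) = 89.00 mm.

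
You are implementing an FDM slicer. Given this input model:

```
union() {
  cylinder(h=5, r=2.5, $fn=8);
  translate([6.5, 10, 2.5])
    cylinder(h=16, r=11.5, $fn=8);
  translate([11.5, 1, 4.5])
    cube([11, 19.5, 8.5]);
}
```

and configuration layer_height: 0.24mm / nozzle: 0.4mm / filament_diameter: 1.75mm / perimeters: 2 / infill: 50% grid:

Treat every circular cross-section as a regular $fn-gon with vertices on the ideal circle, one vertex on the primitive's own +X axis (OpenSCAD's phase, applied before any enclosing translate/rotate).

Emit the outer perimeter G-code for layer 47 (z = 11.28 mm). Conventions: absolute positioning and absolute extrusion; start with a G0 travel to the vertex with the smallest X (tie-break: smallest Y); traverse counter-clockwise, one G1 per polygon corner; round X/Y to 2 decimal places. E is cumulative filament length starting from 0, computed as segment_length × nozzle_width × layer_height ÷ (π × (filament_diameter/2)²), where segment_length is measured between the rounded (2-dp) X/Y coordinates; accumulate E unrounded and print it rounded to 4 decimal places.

G0 X-5.00 Y10.00 Z11.28
G1 X-1.63 Y1.87 E0.3513
G1 X6.50 Y-1.50 E0.7025
G1 X12.54 Y1.00 E0.9634
G1 X22.50 Y1.00 E1.3609
G1 X22.50 Y20.50 E2.1392
G1 X11.50 Y20.50 E2.5783
G1 X11.50 Y19.43 E2.6210
G1 X6.50 Y21.50 E2.8370
G1 X-1.63 Y18.13 E3.1882
G1 X-5.00 Y10.00 E3.5395

At z = 11.28 mm: the cylinder does not reach this height (z outside [0, 5]); the r=11.5 cylinder at (6.5, 10) contributes a regular 8-gon of circumradius 11.5; the cube at (11.5, 1) (footprint 11×19.5) is included at this height; Merging all regions: the regions partially overlap (shared area 82.16 mm²), so overlapping operands fuse into one piece — 1 connected region. The outline is a single polygon with 10 vertices. Extrusion per mm of travel: 0.4 × 0.24 / (π × 0.875²) = 0.039912. Accumulating E over each segment gives final E = 3.5395.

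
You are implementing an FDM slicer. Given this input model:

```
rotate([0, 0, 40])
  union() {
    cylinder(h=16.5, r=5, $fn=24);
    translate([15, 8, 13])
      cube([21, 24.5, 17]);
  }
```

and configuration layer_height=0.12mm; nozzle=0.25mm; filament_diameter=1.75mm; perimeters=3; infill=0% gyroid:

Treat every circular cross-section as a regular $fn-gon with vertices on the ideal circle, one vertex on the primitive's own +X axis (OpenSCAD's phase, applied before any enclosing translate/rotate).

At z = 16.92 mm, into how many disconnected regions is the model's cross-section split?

1

At z = 16.92 mm: the cylinder is not intersected at this z (z outside [0, 16.5]); the 21×24.5 cube at (15, 8) contributes its full rectangle; Combining (union): only the 21×24.5 cube at (15, 8) is present, so the union is just that shape — 1 connected region; (whole slice rotated 40° about Z — lengths, areas and connectivity unchanged). The result has 1 disconnected region.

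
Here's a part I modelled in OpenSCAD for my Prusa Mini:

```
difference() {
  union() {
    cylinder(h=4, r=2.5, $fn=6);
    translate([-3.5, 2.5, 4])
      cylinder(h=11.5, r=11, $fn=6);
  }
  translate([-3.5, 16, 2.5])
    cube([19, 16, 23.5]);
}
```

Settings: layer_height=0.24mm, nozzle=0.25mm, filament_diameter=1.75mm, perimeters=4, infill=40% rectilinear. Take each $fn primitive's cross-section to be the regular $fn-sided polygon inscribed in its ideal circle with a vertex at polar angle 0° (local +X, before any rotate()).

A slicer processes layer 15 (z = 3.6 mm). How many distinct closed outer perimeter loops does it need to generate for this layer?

At z = 3.6 mm: the r=2.5 cylinder contributes a regular 6-gon of circumradius 2.5; the cylinder at (-3.5, 2.5) does not reach this height (z outside [4, 15.5]); Merging all regions: only the r=2.5 cylinder is present, so the union is just that shape — 1 connected region; the cube at (-3.5, 16) (footprint 19×16) is included at this height; Taking the first minus the rest: starting from that combined region, the 19×16 cube at (-3.5, 16) misses the remaining region (no effect) — 1 connected region. The result has 1 disconnected region.

1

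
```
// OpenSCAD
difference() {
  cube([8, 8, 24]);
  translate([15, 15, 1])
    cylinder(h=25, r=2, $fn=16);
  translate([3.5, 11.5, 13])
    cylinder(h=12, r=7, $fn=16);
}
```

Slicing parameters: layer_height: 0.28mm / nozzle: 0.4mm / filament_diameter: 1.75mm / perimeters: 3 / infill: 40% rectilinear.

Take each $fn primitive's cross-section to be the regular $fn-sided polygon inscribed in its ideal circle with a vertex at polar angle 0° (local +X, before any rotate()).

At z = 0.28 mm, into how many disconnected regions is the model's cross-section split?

At z = 0.28 mm: the cube is present — its section is the full 8×8 rectangle; the cylinder at (15, 15) is not intersected at this z (z outside [1, 26]); the cylinder at (3.5, 11.5) is absent (z outside [13, 25]); Subtracting the remaining from the first: none of the subtracted shapes is present at this height, so the 8×8 cube is unchanged — 1 connected region. The result has 1 disconnected region.

1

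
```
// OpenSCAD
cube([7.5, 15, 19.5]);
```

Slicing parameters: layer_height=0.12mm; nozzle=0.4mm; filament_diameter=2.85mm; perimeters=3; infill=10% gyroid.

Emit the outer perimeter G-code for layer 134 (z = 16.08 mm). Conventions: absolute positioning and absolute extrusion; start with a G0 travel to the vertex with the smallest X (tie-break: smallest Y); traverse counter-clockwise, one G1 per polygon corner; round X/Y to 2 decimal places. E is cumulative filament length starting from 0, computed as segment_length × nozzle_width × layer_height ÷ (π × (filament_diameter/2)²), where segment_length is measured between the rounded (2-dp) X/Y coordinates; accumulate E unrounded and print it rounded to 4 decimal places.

G0 X0.00 Y0.00 Z16.08
G1 X7.50 Y0.00 E0.0564
G1 X7.50 Y15.00 E0.1693
G1 X0.00 Y15.00 E0.2257
G1 X0.00 Y0.00 E0.3386

At z = 16.08 mm: the cube (footprint 7.5×15) is included at this height. The outline is a single polygon with 4 vertices. Extrusion per mm of travel: 0.4 × 0.12 / (π × 1.425²) = 0.007524. Accumulating E over each segment gives final E = 0.3386.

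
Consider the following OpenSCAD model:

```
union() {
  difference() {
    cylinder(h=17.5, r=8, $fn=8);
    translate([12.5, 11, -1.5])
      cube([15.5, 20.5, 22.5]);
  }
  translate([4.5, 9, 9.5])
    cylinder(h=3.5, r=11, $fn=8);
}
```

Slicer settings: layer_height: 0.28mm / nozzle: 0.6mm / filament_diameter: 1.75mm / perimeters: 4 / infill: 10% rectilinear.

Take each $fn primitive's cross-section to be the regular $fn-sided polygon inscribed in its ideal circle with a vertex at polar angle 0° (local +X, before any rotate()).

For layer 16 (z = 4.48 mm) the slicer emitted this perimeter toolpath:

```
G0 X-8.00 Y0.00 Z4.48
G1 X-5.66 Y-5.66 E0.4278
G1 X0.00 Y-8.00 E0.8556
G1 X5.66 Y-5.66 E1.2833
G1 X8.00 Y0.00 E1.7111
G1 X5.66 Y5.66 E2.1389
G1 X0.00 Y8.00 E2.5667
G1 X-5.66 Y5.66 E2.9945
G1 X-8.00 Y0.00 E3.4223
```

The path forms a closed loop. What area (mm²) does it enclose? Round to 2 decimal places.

181.12 mm²

Apply the shoelace formula to the sequence of (X, Y) vertices; enclosed area = 181.12 mm².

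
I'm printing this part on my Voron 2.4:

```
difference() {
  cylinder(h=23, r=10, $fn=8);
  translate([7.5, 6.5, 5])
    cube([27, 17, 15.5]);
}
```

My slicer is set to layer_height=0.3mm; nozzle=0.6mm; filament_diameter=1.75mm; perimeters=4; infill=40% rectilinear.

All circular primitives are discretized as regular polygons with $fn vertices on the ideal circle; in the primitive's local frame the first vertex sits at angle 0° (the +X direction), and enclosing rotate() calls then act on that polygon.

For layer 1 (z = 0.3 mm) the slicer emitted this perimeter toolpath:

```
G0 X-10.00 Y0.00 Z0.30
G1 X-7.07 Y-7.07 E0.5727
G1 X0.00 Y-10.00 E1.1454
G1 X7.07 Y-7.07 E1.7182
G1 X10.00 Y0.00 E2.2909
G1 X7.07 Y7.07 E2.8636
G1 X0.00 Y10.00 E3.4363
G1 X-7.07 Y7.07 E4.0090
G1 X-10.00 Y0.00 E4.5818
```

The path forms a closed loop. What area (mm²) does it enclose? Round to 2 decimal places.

Apply the shoelace formula to the sequence of (X, Y) vertices; enclosed area = 282.80 mm².

282.80 mm²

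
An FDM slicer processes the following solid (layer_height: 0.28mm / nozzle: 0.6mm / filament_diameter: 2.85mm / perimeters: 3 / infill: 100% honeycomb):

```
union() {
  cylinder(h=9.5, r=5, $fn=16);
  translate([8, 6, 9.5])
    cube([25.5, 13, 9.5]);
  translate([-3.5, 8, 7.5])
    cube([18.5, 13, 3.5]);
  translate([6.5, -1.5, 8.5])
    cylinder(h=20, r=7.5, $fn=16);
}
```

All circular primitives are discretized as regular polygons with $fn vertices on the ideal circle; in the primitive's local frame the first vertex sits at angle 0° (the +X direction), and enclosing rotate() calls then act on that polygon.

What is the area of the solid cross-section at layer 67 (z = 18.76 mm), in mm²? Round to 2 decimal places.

At z = 18.76 mm: the cylinder is absent (z outside [0, 9.5]); the cube at (8, 6) is present — its section is the full 25.5×13 rectangle (area 331.50 mm²); the cube at (-3.5, 8) does not reach this height (z outside [7.5, 11]); the cylinder at (6.5, -1.5): section is a regular 16-gon, circumradius r=7.5 (area = (16/2)·7.500²·sin(360°/16) = 172.21 mm²); Combining (union): the 2 present regions are separate (no shared area or edge), so areas and boundary lengths simply add and each stays a separate island — area = 503.71 mm². Overall, the cross-section has 2 separate islands. Net area = 503.71 mm².

503.71 mm²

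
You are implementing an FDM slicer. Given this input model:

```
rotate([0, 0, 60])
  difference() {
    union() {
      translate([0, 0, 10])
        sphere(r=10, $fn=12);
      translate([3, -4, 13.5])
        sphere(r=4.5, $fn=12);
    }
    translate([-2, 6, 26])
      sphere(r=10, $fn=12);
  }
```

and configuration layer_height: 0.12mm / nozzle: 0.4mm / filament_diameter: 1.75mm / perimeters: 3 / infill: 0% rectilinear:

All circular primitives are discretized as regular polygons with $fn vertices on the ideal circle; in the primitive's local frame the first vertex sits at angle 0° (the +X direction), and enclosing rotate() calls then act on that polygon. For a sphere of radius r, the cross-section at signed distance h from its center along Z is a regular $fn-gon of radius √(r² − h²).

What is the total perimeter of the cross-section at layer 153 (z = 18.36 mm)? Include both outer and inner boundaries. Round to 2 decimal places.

At z = 18.36 mm: the sphere: section is a regular 12-gon, circumradius = √(r²−h²) = √(10²−8.36²) = 5.487 (perimeter = 2·12·5.487·sin(180°/12) = 34.09 mm); the sphere at (3, -4) does not reach this height (|z−center|=4.860 > r=4.5); Taking the union: only the r=10 sphere is present, so the union is just that shape — boundary = 34.09 mm; the r=10 sphere at (-2, 6) slices to a regular 12-gon of circumradius 6.452 (√(r²−h²) with h=7.64 from center) (perimeter = 2·12·6.452·sin(180°/12) = 40.08 mm); Subtracting the remaining from the first: starting from the result so far, the r=10 sphere at (-2, 6) partially overlaps it — only the 36.69 mm² overlap (of its 124.89 mm²) is removed, clipping the outline — boundary = 32.85 mm; (rotated 60° about Z; rotation is an isometry so areas/perimeters/island counts are preserved). Overall, the cross-section is a single solid region. Total boundary length (outer) = 32.85 mm.

32.85 mm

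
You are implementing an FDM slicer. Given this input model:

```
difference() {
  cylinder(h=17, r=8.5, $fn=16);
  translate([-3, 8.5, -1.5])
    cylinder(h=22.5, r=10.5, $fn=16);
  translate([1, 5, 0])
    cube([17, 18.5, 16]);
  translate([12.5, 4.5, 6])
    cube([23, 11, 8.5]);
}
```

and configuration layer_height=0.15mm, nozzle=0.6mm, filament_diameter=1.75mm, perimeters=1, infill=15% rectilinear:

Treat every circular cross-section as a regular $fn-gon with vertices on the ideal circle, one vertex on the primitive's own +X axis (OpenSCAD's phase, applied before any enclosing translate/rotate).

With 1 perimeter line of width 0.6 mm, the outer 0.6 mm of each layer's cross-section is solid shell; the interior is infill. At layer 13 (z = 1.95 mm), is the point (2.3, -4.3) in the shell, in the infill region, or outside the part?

infill

At z = 1.95 mm: the r=8.5 cylinder gives a regular 16-gon of circumradius 8.5 (constant along its height); the r=10.5 cylinder at (-3, 8.5) contributes a regular 16-gon of circumradius 10.5; the cube at (1, 5) is present — its section is the full 17×18.5 rectangle; the cube at (12.5, 4.5) is absent (z outside [6, 14.5]); After the difference (first − rest): starting from the r=8.5 cylinder, the r=10.5 cylinder at (-3, 8.5) partially overlaps it — only the 112.61 mm² overlap (of its 337.53 mm²) is removed, clipping the outline; the 17×18.5 cube at (1, 5) misses the remaining region (no effect) — 1 connected region. Overall, the cross-section is a single solid region. The nearest boundary edge runs (-3.00, -2.00)→(1.02, -1.20); distance from the point to it = 3.35 mm. The point is inside the cross-section and 3.35 mm from the nearest boundary — more than the 0.6 mm shell width (1 × 0.6), so it's in the infill interior.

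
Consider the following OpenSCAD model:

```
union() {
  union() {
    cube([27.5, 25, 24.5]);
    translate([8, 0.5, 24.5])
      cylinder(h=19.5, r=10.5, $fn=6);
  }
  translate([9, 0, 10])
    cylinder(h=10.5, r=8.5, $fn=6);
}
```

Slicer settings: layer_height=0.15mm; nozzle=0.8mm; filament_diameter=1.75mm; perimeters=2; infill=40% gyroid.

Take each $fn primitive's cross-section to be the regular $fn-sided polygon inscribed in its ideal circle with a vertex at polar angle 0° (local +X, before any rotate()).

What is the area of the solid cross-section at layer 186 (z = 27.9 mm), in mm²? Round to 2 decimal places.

286.44 mm²

At z = 27.9 mm: the cube is absent (z outside [0, 24.5]); the r=10.5 cylinder at (8, 0.5) gives a regular 6-gon of circumradius 10.5 (constant along its height) (area = (6/2)·10.500²·sin(360°/6) = 286.44 mm²); Taking the union: only the r=10.5 cylinder at (8, 0.5) is present, so the union is just that shape — area = 286.44 mm²; the cylinder at (9, 0) is absent (z outside [10, 20.5]); Merging all regions: only the result so far is present, so the union is just that shape — area = 286.44 mm². Overall, the cross-section is a single solid region. Net area = 286.44 mm².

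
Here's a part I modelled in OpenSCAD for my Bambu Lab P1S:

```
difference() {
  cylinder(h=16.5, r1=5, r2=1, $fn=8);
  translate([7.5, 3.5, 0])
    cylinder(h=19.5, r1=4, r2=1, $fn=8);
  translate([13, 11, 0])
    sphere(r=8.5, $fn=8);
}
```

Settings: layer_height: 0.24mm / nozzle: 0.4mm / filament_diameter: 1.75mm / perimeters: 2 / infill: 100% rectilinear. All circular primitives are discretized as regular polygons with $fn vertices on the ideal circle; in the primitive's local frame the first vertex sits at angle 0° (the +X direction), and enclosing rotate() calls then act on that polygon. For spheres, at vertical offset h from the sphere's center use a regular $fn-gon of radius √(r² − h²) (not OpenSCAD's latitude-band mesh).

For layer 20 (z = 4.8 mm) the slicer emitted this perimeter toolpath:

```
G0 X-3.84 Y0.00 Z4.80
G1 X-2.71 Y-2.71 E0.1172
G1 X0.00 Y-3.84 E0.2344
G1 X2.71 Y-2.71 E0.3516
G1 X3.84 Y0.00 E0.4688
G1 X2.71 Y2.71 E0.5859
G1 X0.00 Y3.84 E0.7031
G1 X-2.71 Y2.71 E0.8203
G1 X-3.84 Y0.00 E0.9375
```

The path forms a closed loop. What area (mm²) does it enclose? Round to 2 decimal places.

Apply the shoelace formula to the sequence of (X, Y) vertices; enclosed area = 41.63 mm².

41.63 mm²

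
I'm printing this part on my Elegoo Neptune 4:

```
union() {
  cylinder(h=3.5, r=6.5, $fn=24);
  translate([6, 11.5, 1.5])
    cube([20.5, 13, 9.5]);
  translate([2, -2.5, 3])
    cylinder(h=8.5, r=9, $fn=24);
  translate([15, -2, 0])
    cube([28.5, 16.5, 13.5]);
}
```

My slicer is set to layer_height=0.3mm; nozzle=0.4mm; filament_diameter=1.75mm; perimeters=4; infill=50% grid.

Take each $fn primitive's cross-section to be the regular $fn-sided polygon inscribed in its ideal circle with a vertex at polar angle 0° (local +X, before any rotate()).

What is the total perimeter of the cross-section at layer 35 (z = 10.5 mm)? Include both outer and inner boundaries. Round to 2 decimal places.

At z = 10.5 mm: the cylinder is not intersected at this z (z outside [0, 3.5]); the 20.5×13 cube at (6, 11.5) contributes its full rectangle (perimeter 67.00 mm); the r=9 cylinder at (2, -2.5) contributes a regular 24-gon of circumradius 9 (perimeter = 2·24·9.000·sin(180°/24) = 56.39 mm); the 28.5×16.5 cube at (15, -2) contributes its full rectangle (perimeter 90.00 mm); Combining (union): the regions partially overlap (shared area 34.50 mm²), so the edge portions inside another operand are dropped and the merged outline is re-measured after clipping — boundary = 184.39 mm. Overall, the cross-section has 2 separate islands. Total boundary length (outer) = 184.39 mm.

184.39 mm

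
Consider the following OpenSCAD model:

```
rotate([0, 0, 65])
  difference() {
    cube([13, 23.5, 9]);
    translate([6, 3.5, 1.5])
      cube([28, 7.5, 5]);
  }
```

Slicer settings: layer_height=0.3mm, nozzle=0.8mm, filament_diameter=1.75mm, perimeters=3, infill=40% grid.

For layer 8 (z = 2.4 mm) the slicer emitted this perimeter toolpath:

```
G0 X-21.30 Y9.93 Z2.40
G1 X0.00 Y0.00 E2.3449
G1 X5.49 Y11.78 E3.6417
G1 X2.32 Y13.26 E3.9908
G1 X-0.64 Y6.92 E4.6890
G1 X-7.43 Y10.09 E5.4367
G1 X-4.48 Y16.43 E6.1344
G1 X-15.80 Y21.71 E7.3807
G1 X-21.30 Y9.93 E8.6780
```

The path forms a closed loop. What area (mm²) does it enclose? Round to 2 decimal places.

252.98 mm²

Apply the shoelace formula to the sequence of (X, Y) vertices; enclosed area = 252.98 mm².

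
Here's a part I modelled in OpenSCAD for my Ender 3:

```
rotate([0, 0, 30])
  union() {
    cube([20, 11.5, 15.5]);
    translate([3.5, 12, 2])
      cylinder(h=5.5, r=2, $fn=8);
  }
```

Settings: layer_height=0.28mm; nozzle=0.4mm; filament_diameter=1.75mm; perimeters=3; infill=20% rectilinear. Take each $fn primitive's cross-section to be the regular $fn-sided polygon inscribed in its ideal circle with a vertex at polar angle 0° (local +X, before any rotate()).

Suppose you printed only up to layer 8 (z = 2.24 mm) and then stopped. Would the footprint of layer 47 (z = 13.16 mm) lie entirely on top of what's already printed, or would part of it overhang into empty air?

entirely on top

Compare the two slices. At z = 2.24: the cube is present — its section is the full 20×11.5 rectangle (area 230.00 mm²); the cylinder at (3.5, 12): section is a regular 8-gon, circumradius r=2 (area = (8/2)·2.000²·sin(360°/8) = 11.31 mm²); Merging all regions: the regions partially overlap — summed areas 241.31 mm² minus the doubly-counted overlap 3.76 mm² gives 237.55 mm² — area = 237.55 mm²; (rotated 30° about Z; rotation is an isometry so areas/perimeters/island counts are preserved). At z = 13.16: the cube (footprint 20×11.5) is included at this height (area 230.00 mm²); the cylinder at (3.5, 12) does not reach this height (z outside [2, 7.5]); Combining (union): only the 20×11.5 cube is present, so the union is just that shape — area = 230.00 mm²; (whole slice rotated 30° about Z — lengths, areas and connectivity unchanged). Checking containment: the cross-section at z = 13.16 is a subset of the cross-section at z = 2.24.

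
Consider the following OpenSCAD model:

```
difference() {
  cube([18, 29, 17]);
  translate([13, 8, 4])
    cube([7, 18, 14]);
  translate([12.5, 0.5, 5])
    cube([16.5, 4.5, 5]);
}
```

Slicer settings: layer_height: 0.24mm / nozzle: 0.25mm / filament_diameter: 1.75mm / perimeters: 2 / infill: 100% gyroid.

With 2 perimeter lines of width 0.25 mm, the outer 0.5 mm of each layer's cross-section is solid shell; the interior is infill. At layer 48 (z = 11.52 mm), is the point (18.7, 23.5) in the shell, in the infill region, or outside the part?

outside

At z = 11.52 mm: the 18×29 cube contributes its full rectangle; the cube at (13, 8) is present — its section is the full 7×18 rectangle; the cube at (12.5, 0.5) is not intersected at this z (z outside [5, 10]); Taking the first minus the rest: starting from the 18×29 cube, the 7×18 cube at (13, 8) partially overlaps it — only the 90.00 mm² overlap (of its 126.00 mm²) is removed, clipping the outline — 1 connected region. Overall, the cross-section is a single solid region. The nearest boundary edge runs (18.00, 29.00)→(18.00, 26.00); distance from the point to it = 2.60 mm. The point is not inside any of the regions above, so it lies outside the cross-section (2.60 mm from the nearest boundary).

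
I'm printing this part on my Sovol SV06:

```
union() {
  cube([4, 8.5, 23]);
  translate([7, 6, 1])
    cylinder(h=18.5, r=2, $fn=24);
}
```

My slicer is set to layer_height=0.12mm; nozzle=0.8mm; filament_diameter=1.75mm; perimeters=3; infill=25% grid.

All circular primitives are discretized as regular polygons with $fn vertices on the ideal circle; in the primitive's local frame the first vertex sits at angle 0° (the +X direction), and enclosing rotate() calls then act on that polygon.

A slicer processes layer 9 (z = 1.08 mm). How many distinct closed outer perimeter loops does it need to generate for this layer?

2

At z = 1.08 mm: the cube (footprint 4×8.5) is included at this height; the cylinder at (7, 6): section is a regular 24-gon, circumradius r=2; Combining (union): the 2 present regions are separate (no shared area or edge), so areas and boundary lengths simply add and each stays a separate island — 2 connected regions. The result has 2 disconnected regions.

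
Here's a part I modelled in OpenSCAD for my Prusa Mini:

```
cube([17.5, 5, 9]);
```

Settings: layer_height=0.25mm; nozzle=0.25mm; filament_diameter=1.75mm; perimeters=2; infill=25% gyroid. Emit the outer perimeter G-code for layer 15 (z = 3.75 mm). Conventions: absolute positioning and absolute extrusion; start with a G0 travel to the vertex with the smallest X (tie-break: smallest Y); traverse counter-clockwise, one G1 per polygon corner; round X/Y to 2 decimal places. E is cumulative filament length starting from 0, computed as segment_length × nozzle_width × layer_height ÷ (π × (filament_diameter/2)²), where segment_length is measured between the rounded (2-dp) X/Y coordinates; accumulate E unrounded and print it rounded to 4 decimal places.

At z = 3.75 mm: the cube (footprint 17.5×5) is included at this height. The outline is a single polygon with 4 vertices. Extrusion per mm of travel: 0.25 × 0.25 / (π × 0.875²) = 0.025984. Accumulating E over each segment gives final E = 1.1693.

G0 X0.00 Y0.00 Z3.75
G1 X17.50 Y0.00 E0.4547
G1 X17.50 Y5.00 E0.5847
G1 X0.00 Y5.00 E1.0394
G1 X0.00 Y0.00 E1.1693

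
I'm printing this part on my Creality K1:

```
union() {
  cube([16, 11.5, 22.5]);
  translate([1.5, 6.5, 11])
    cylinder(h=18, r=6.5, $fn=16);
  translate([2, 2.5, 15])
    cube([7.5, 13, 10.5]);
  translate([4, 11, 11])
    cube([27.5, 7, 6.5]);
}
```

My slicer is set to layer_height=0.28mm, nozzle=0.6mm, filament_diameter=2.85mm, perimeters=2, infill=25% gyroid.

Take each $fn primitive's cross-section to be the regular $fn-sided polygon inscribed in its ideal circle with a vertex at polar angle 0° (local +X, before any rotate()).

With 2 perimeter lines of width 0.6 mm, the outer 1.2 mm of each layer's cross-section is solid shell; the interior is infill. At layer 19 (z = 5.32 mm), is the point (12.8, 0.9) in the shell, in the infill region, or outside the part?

shell

At z = 5.32 mm: the cube (footprint 16×11.5) is included at this height; the cylinder at (1.5, 6.5) is not intersected at this z (z outside [11, 29]); the cube at (2, 2.5) does not reach this height (z outside [15, 25.5]); the cube at (4, 11) is absent (z outside [11, 17.5]); Combining (union): only the 16×11.5 cube is present, so the union is just that shape — 1 connected region. Overall, the cross-section is a single solid region. The nearest boundary edge runs (0.00, 0.00)→(16.00, 0.00); distance from the point to it = 0.90 mm. The point is inside the cross-section, 0.90 mm from the nearest boundary — within the 1.2 mm shell band (2 × 0.6).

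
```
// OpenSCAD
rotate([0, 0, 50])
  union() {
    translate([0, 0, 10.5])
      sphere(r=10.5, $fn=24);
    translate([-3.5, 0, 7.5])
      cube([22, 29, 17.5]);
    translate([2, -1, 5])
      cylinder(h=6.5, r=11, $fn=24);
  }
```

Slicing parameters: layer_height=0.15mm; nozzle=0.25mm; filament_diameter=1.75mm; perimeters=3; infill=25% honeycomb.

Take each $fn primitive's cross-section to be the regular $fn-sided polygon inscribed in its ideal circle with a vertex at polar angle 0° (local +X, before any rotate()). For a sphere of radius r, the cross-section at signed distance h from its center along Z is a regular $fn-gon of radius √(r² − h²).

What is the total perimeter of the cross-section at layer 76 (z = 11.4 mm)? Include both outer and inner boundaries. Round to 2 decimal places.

125.84 mm

At z = 11.4 mm: the r=10.5 sphere slices to a regular 24-gon of circumradius 10.461 (√(r²−h²) with h=0.9 from center) (perimeter = 2·24·10.461·sin(180°/24) = 65.54 mm); the cube at (-3.5, 0) (footprint 22×29) is included at this height (perimeter 102.00 mm); the r=11 cylinder at (2, -1) contributes a regular 24-gon of circumradius 11 (perimeter = 2·24·11.000·sin(180°/24) = 68.92 mm); Merging all regions: the regions partially overlap (shared area 448.43 mm²), so the edge portions inside another operand are dropped and the merged outline is re-measured after clipping — boundary = 125.84 mm; (rotated 50° about Z; rotation is an isometry so areas/perimeters/island counts are preserved). Overall, the cross-section is a single solid region. Total boundary length (outer) = 125.84 mm.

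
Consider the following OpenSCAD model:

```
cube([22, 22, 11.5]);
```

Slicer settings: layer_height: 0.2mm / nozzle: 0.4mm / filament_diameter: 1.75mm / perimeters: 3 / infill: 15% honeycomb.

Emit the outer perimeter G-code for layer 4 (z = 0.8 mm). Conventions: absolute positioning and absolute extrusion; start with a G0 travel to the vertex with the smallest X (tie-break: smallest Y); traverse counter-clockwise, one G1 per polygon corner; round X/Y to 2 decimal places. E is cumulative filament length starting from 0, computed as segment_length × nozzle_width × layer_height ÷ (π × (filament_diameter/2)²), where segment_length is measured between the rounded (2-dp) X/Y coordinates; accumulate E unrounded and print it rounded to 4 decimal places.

G0 X0.00 Y0.00 Z0.80
G1 X22.00 Y0.00 E0.7317
G1 X22.00 Y22.00 E1.4634
G1 X0.00 Y22.00 E2.1952
G1 X0.00 Y0.00 E2.9269

At z = 0.8 mm: the cube (footprint 22×22) is included at this height. The outline is a single polygon with 4 vertices. Extrusion per mm of travel: 0.4 × 0.2 / (π × 0.875²) = 0.033260. Accumulating E over each segment gives final E = 2.9269.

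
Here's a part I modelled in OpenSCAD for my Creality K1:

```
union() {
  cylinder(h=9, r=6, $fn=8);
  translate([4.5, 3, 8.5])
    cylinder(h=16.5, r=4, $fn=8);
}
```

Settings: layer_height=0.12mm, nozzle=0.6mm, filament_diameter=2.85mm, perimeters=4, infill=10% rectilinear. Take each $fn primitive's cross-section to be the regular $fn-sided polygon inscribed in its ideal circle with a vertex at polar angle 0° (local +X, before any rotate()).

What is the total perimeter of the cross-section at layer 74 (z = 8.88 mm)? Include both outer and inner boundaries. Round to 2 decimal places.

At z = 8.88 mm: the cylinder: section is a regular 8-gon, circumradius r=6 (perimeter = 2·8·6.000·sin(180°/8) = 36.74 mm); the r=4 cylinder at (4.5, 3) contributes a regular 8-gon of circumradius 4 (perimeter = 2·8·4.000·sin(180°/8) = 24.49 mm); Merging all regions: the regions partially overlap (shared area 21.44 mm²), so the edge portions inside another operand are dropped and the merged outline is re-measured after clipping — boundary = 43.04 mm. Overall, the cross-section is a single solid region. Total boundary length (outer) = 43.04 mm.

43.04 mm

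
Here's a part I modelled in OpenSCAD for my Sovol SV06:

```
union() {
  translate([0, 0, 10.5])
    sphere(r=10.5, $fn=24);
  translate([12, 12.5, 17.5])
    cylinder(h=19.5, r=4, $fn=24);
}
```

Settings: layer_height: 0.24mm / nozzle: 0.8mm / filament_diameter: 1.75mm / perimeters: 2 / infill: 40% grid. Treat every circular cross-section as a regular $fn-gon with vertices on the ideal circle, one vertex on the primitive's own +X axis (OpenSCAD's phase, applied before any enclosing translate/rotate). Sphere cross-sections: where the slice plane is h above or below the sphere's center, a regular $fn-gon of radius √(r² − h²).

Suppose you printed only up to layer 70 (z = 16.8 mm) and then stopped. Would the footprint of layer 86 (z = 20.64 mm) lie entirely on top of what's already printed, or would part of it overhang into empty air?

part overhangs

Compare the two slices. At z = 16.8: the r=10.5 sphere contributes a regular 24-gon of circumradius √(10.5²−6.3²) = 8.400 (area = (24/2)·8.400²·sin(360°/24) = 219.15 mm²); the cylinder at (12, 12.5) does not reach this height (z outside [17.5, 37]); Combining (union): only the r=10.5 sphere is present, so the union is just that shape — area = 219.15 mm². At z = 20.64: the sphere: section is a regular 24-gon, circumradius = √(r²−h²) = √(10.5²−10.14²) = 2.726 (area = (24/2)·2.726²·sin(360°/24) = 23.08 mm²); the r=4 cylinder at (12, 12.5) contributes a regular 24-gon of circumradius 4 (area = (24/2)·4.000²·sin(360°/24) = 49.69 mm²); Merging all regions: the 2 present regions are separate (no shared area or edge), so areas and boundary lengths simply add and each stays a separate island — area = 72.77 mm². Checking containment: at z = 20.64 the cross-section extends beyond the z = 16.8 cross-section by about 49.69 mm².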